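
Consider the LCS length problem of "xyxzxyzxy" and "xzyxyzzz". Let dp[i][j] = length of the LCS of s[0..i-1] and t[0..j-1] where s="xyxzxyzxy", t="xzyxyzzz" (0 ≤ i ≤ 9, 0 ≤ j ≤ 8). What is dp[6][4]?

   ''  x  z  y  x  y  z  z  z
''  0  0  0  0  0  0  0  0  0
 x  0  1  1  1  1  1  1  1  1
 y  0  1  1  2  2  2  2  2  2
 x  0  1  1  2  3  3  3  3  3
 z  0  1  2  2  3  3  4  4  4
 x  0  1  2  2  3  3  4  4  4
 y  0  1  2  3  3  4  4  4  4
 z  0  1  2  3  3  4  5  5  5
 x  0  1  2  3  4  4  5  5  5
 y  0  1  2  3  4  5  5  5  5

3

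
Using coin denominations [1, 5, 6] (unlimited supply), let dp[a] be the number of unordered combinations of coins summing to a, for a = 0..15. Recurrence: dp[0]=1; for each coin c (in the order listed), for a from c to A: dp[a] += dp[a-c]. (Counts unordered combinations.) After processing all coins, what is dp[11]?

5

after  coin     0     1     2     3     4     5     6     7     8     9    10    11    12    13    14    15
          1     1     1     1     1     1     1     1     1     1     1     1     1     1     1     1     1
          5     1     1     1     1     1     2     2     2     2     2     3     3     3     3     3     4
          6     1     1     1     1     1     2     3     3     3     3     4     5     6     6     6     7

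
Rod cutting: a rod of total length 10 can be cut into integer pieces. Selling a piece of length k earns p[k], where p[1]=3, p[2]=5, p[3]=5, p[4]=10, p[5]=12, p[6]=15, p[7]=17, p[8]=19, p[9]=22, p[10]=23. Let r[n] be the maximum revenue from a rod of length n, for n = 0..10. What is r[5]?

15

   n    0    1    2    3    4    5    6    7    8    9   10
r[n]    0    3    6    9   12   15   18   21   24   27   30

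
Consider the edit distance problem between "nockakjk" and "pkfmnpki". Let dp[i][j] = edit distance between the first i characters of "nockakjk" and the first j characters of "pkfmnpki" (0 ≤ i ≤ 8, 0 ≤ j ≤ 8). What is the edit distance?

8

   ''  p  k  f  m  n  p  k  i
''  0  1  2  3  4  5  6  7  8
 n  1  1  2  3  4  4  5  6  7
 o  2  2  2  3  4  5  5  6  7
 c  3  3  3  3  4  5  6  6  7
 k  4  4  3  4  4  5  6  6  7
 a  5  5  4  4  5  5  6  7  7
 k  6  6  5  5  5  6  6  6  7
 j  7  7  6  6  6  6  7  7  7
 k  8  8  7  7  7  7  7  7  8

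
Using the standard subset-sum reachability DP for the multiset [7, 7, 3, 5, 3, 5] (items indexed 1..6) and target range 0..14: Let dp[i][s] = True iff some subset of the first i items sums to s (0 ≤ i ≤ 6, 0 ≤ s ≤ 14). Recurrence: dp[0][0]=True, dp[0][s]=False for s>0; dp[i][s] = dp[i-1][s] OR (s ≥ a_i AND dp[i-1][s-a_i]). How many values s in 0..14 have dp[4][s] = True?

i\s   0   1   2   3   4   5   6   7   8   9  10  11  12  13  14
  0   T   F   F   F   F   F   F   F   F   F   F   F   F   F   F
  1   T   F   F   F   F   F   F   T   F   F   F   F   F   F   F
  2   T   F   F   F   F   F   F   T   F   F   F   F   F   F   T
  3   T   F   F   T   F   F   F   T   F   F   T   F   F   F   T
  4   T   F   F   T   F   T   F   T   T   F   T   F   T   F   T
  5   T   F   F   T   F   T   T   T   T   F   T   T   T   T   T
  6   T   F   F   T   F   T   T   T   T   F   T   T   T   T   T

8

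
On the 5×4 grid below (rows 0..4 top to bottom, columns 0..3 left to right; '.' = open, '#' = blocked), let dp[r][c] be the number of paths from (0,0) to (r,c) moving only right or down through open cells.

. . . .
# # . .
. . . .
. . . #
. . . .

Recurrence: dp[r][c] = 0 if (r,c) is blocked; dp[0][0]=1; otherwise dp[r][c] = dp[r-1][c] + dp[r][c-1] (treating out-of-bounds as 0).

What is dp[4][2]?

1

r\c   0   1   2   3
  0   1   1   1   1
  1   0   0   1   2
  2   0   0   1   3
  3   0   0   1   0
  4   0   0   1   1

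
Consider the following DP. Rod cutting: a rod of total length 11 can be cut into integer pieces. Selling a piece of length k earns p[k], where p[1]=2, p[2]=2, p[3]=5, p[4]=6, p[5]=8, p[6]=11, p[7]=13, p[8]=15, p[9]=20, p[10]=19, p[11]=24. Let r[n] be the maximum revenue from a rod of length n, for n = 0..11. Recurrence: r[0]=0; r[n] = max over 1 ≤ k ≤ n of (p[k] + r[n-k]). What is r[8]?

16

   n    0    1    2    3    4    5    6    7    8    9   10   11
r[n]    0    2    4    6    8   10   12   14   16   20   22   24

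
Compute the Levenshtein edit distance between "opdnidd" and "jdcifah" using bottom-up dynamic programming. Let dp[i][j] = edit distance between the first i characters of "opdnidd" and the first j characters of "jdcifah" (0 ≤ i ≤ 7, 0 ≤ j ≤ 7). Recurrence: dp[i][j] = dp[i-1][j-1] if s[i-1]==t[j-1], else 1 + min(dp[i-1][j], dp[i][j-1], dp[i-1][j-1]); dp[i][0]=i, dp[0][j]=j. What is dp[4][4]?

4

   ''  j  d  c  i  f  a  h
''  0  1  2  3  4  5  6  7
 o  1  1  2  3  4  5  6  7
 p  2  2  2  3  4  5  6  7
 d  3  3  2  3  4  5  6  7
 n  4  4  3  3  4  5  6  7
 i  5  5  4  4  3  4  5  6
 d  6  6  5  5  4  4  5  6
 d  7  7  6  6  5  5  5  6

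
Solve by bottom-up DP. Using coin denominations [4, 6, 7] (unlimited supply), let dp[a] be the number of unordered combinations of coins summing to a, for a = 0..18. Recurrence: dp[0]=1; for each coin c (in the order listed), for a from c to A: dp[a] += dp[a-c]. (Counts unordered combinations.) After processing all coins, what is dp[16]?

after  coin     0     1     2     3     4     5     6     7     8     9    10    11    12    13    14    15    16    17    18
          4     1     0     0     0     1     0     0     0     1     0     0     0     1     0     0     0     1     0     0
          6     1     0     0     0     1     0     1     0     1     0     1     0     2     0     1     0     2     0     2
          7     1     0     0     0     1     0     1     1     1     0     1     1     2     1     2     1     2     1     3

2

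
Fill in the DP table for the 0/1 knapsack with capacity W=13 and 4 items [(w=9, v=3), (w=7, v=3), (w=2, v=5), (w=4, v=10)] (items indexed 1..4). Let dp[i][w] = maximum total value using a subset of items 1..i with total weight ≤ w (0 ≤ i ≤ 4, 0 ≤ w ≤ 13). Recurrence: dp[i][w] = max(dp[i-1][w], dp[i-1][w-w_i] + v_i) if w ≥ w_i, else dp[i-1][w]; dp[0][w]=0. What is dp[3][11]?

i\w   0   1   2   3   4   5   6   7   8   9  10  11  12  13
  0   0   0   0   0   0   0   0   0   0   0   0   0   0   0
  1   0   0   0   0   0   0   0   0   0   3   3   3   3   3
  2   0   0   0   0   0   0   0   3   3   3   3   3   3   3
  3   0   0   5   5   5   5   5   5   5   8   8   8   8   8
  4   0   0   5   5  10  10  15  15  15  15  15  15  15  18

8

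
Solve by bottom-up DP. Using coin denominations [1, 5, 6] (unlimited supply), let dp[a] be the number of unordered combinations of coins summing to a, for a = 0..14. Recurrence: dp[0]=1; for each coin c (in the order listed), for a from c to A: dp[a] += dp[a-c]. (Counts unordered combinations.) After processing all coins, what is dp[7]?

after  coin     0     1     2     3     4     5     6     7     8     9    10    11    12    13    14
          1     1     1     1     1     1     1     1     1     1     1     1     1     1     1     1
          5     1     1     1     1     1     2     2     2     2     2     3     3     3     3     3
          6     1     1     1     1     1     2     3     3     3     3     4     5     6     6     6

3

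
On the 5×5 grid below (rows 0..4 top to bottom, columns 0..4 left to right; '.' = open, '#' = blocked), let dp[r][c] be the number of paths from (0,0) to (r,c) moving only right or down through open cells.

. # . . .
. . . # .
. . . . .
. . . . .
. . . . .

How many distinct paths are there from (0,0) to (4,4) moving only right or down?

r\c   0   1   2   3   4
  0   1   0   0   0   0
  1   1   1   1   0   0
  2   1   2   3   3   3
  3   1   3   6   9  12
  4   1   4  10  19  31

31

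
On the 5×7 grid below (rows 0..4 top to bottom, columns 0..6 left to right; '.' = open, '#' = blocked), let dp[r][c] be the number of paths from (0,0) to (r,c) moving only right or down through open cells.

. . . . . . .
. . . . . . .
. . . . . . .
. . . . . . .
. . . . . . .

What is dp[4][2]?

15

r\c   0   1   2   3   4   5   6
  0   1   1   1   1   1   1   1
  1   1   2   3   4   5   6   7
  2   1   3   6  10  15  21  28
  3   1   4  10  20  35  56  84
  4   1   5  15  35  70 126 210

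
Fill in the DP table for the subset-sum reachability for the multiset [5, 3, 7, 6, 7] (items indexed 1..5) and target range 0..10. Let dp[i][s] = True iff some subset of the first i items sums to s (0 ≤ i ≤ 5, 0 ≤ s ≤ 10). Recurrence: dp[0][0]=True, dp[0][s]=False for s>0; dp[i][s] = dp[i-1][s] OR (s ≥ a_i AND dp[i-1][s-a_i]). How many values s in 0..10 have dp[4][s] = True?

8

i\s   0   1   2   3   4   5   6   7   8   9  10
  0   T   F   F   F   F   F   F   F   F   F   F
  1   T   F   F   F   F   T   F   F   F   F   F
  2   T   F   F   T   F   T   F   F   T   F   F
  3   T   F   F   T   F   T   F   T   T   F   T
  4   T   F   F   T   F   T   T   T   T   T   T
  5   T   F   F   T   F   T   T   T   T   T   T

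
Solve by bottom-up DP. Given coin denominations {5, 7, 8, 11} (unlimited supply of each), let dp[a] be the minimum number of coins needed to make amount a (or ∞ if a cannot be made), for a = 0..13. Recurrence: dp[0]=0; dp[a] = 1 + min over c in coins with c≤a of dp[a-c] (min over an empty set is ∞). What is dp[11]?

 a  0  1  2  3  4  5  6  7  8  9 10 11 12 13
dp  0  -  -  -  -  1  -  1  1  -  2  1  2  2
(- denotes ∞ / unreachable)

1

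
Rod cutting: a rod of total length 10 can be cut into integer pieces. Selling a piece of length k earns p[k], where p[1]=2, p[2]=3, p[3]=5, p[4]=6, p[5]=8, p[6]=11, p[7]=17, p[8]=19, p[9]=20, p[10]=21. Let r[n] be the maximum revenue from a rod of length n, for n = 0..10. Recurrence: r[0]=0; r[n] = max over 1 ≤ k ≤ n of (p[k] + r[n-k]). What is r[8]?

   n    0    1    2    3    4    5    6    7    8    9   10
r[n]    0    2    4    6    8   10   12   17   19   21   23

19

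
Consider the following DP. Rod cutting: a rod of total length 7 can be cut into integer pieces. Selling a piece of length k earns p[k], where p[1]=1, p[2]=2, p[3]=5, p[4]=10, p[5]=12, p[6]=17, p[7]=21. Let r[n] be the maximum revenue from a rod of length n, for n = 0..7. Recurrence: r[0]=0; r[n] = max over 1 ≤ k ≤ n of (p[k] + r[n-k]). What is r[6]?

17

   n    0    1    2    3    4    5    6    7
r[n]    0    1    2    5   10   12   17   21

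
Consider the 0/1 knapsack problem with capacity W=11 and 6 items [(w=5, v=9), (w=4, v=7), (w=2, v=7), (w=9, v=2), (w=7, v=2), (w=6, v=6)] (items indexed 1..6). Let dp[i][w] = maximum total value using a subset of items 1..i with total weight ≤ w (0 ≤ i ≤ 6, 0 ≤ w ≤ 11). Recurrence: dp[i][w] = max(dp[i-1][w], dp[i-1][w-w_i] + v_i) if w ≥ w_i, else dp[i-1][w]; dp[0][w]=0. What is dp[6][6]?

i\w   0   1   2   3   4   5   6   7   8   9  10  11
  0   0   0   0   0   0   0   0   0   0   0   0   0
  1   0   0   0   0   0   9   9   9   9   9   9   9
  2   0   0   0   0   7   9   9   9   9  16  16  16
  3   0   0   7   7   7   9  14  16  16  16  16  23
  4   0   0   7   7   7   9  14  16  16  16  16  23
  5   0   0   7   7   7   9  14  16  16  16  16  23
  6   0   0   7   7   7   9  14  16  16  16  16  23

14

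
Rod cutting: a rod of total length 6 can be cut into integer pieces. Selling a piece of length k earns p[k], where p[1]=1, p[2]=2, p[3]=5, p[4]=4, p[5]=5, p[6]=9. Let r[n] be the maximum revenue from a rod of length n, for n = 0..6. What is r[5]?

   n    0    1    2    3    4    5    6
r[n]    0    1    2    5    6    7   10

7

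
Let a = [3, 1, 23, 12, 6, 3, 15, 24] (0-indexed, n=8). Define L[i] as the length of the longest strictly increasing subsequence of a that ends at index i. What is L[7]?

   i    0    1    2    3    4    5    6    7
a[i]    3    1   23   12    6    3   15   24
L[i]    1    1    2    2    2    2    3    4

4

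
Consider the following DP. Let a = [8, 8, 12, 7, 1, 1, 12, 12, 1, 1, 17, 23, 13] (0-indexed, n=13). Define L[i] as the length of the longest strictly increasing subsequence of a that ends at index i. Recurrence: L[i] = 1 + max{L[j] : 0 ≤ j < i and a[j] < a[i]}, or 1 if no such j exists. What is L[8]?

1

   i    0    1    2    3    4    5    6    7    8    9   10   11   12
a[i]    8    8   12    7    1    1   12   12    1    1   17   23   13
L[i]    1    1    2    1    1    1    2    2    1    1    3    4    3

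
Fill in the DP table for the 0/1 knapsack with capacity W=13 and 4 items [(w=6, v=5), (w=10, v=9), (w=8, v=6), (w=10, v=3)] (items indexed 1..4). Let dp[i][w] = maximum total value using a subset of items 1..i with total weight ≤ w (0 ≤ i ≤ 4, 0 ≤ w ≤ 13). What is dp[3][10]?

9

i\w   0   1   2   3   4   5   6   7   8   9  10  11  12  13
  0   0   0   0   0   0   0   0   0   0   0   0   0   0   0
  1   0   0   0   0   0   0   5   5   5   5   5   5   5   5
  2   0   0   0   0   0   0   5   5   5   5   9   9   9   9
  3   0   0   0   0   0   0   5   5   6   6   9   9   9   9
  4   0   0   0   0   0   0   5   5   6   6   9   9   9   9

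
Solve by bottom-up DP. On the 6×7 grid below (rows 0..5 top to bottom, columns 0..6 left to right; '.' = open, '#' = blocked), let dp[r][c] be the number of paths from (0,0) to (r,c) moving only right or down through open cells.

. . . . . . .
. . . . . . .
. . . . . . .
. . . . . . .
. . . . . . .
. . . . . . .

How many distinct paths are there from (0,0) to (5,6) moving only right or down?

462

r\c   0   1   2   3   4   5   6
  0   1   1   1   1   1   1   1
  1   1   2   3   4   5   6   7
  2   1   3   6  10  15  21  28
  3   1   4  10  20  35  56  84
  4   1   5  15  35  70 126 210
  5   1   6  21  56 126 252 462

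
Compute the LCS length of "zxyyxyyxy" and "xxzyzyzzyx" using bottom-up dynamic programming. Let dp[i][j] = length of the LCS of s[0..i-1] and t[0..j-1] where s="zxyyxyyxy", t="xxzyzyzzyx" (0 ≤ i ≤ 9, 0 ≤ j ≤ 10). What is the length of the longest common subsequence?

   ''  x  x  z  y  z  y  z  z  y  x
''  0  0  0  0  0  0  0  0  0  0  0
 z  0  0  0  1  1  1  1  1  1  1  1
 x  0  1  1  1  1  1  1  1  1  1  2
 y  0  1  1  1  2  2  2  2  2  2  2
 y  0  1  1  1  2  2  3  3  3  3  3
 x  0  1  2  2  2  2  3  3  3  3  4
 y  0  1  2  2  3  3  3  3  3  4  4
 y  0  1  2  2  3  3  4  4  4  4  4
 x  0  1  2  2  3  3  4  4  4  4  5
 y  0  1  2  2  3  3  4  4  4  5  5

5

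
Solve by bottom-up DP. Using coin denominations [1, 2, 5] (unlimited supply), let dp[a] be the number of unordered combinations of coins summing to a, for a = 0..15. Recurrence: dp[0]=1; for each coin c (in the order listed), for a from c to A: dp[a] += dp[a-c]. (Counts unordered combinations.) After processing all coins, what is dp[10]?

10

after  coin     0     1     2     3     4     5     6     7     8     9    10    11    12    13    14    15
          1     1     1     1     1     1     1     1     1     1     1     1     1     1     1     1     1
          2     1     1     2     2     3     3     4     4     5     5     6     6     7     7     8     8
          5     1     1     2     2     3     4     5     6     7     8    10    11    13    14    16    18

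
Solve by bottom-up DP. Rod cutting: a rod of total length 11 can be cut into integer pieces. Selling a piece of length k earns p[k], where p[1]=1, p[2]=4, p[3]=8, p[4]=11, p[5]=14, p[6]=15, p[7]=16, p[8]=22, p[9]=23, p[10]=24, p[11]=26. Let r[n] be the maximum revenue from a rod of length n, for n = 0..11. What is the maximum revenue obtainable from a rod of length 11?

30

   n    0    1    2    3    4    5    6    7    8    9   10   11
r[n]    0    1    4    8   11   14   16   19   22   25   28   30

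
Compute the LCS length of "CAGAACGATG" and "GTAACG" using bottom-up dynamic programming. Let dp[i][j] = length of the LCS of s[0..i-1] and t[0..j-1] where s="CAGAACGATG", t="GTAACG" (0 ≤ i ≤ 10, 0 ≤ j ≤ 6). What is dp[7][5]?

4

   ''  G  T  A  A  C  G
''  0  0  0  0  0  0  0
 C  0  0  0  0  0  1  1
 A  0  0  0  1  1  1  1
 G  0  1  1  1  1  1  2
 A  0  1  1  2  2  2  2
 A  0  1  1  2  3  3  3
 C  0  1  1  2  3  4  4
 G  0  1  1  2  3  4  5
 A  0  1  1  2  3  4  5
 T  0  1  2  2  3  4  5
 G  0  1  2  2  3  4  5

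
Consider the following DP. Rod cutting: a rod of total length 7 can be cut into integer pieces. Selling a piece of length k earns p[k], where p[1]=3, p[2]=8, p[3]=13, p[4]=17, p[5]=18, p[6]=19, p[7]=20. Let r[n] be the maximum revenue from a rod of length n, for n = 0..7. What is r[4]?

17

   n    0    1    2    3    4    5    6    7
r[n]    0    3    8   13   17   21   26   30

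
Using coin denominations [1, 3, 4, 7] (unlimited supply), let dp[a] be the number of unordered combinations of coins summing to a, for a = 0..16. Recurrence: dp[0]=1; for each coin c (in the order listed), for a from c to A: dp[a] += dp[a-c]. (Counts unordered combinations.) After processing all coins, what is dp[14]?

after  coin     0     1     2     3     4     5     6     7     8     9    10    11    12    13    14    15    16
          1     1     1     1     1     1     1     1     1     1     1     1     1     1     1     1     1     1
          3     1     1     1     2     2     2     3     3     3     4     4     4     5     5     5     6     6
          4     1     1     1     2     3     3     4     5     6     7     8     9    11    12    13    15    17
          7     1     1     1     2     3     3     4     6     7     8    10    12    14    16    19    22    25

19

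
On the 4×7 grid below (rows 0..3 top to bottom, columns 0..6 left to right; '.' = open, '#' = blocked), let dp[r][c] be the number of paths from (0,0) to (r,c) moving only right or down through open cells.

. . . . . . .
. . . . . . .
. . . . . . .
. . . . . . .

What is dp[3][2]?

r\c   0   1   2   3   4   5   6
  0   1   1   1   1   1   1   1
  1   1   2   3   4   5   6   7
  2   1   3   6  10  15  21  28
  3   1   4  10  20  35  56  84

10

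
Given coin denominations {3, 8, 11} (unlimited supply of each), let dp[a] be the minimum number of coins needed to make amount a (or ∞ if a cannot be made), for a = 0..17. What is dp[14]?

 a  0  1  2  3  4  5  6  7  8  9 10 11 12 13 14 15 16 17
dp  0  -  -  1  -  -  2  -  1  3  -  1  4  -  2  5  2  3
(- denotes ∞ / unreachable)

2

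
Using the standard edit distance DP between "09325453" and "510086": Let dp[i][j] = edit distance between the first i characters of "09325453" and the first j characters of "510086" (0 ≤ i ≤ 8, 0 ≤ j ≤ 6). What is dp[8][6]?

8

   ''  5  1  0  0  8  6
''  0  1  2  3  4  5  6
 0  1  1  2  2  3  4  5
 9  2  2  2  3  3  4  5
 3  3  3  3  3  4  4  5
 2  4  4  4  4  4  5  5
 5  5  4  5  5  5  5  6
 4  6  5  5  6  6  6  6
 5  7  6  6  6  7  7  7
 3  8  7  7  7  7  8  8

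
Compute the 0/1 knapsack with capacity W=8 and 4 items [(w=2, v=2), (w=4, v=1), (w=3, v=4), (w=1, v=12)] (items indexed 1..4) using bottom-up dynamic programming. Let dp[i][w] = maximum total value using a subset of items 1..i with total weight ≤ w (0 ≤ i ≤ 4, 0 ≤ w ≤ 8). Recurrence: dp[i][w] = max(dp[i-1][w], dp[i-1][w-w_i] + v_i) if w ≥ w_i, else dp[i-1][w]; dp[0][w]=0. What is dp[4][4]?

16

i\w   0   1   2   3   4   5   6   7   8
  0   0   0   0   0   0   0   0   0   0
  1   0   0   2   2   2   2   2   2   2
  2   0   0   2   2   2   2   3   3   3
  3   0   0   2   4   4   6   6   6   6
  4   0  12  12  14  16  16  18  18  18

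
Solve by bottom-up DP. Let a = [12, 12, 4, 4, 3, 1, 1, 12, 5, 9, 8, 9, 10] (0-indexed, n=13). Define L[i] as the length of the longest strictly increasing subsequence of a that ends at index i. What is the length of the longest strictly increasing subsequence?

   i    0    1    2    3    4    5    6    7    8    9   10   11   12
a[i]   12   12    4    4    3    1    1   12    5    9    8    9   10
L[i]    1    1    1    1    1    1    1    2    2    3    3    4    5

5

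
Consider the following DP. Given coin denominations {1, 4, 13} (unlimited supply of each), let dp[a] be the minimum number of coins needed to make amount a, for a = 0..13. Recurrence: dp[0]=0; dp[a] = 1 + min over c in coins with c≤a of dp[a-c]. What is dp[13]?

 a  0  1  2  3  4  5  6  7  8  9 10 11 12 13
dp  0  1  2  3  1  2  3  4  2  3  4  5  3  1

1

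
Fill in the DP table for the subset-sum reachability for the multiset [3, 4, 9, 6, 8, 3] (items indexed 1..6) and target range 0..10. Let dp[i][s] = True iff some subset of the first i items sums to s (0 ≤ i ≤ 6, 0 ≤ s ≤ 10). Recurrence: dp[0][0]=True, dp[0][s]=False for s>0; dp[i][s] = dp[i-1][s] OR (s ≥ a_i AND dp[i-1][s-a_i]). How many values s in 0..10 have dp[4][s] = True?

7

i\s   0   1   2   3   4   5   6   7   8   9  10
  0   T   F   F   F   F   F   F   F   F   F   F
  1   T   F   F   T   F   F   F   F   F   F   F
  2   T   F   F   T   T   F   F   T   F   F   F
  3   T   F   F   T   T   F   F   T   F   T   F
  4   T   F   F   T   T   F   T   T   F   T   T
  5   T   F   F   T   T   F   T   T   T   T   T
  6   T   F   F   T   T   F   T   T   T   T   T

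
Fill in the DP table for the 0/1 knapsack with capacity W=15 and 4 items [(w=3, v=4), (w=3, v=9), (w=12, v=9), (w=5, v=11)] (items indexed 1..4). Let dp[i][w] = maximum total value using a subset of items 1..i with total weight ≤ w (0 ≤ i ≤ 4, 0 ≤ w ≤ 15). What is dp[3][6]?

i\w   0   1   2   3   4   5   6   7   8   9  10  11  12  13  14  15
  0   0   0   0   0   0   0   0   0   0   0   0   0   0   0   0   0
  1   0   0   0   4   4   4   4   4   4   4   4   4   4   4   4   4
  2   0   0   0   9   9   9  13  13  13  13  13  13  13  13  13  13
  3   0   0   0   9   9   9  13  13  13  13  13  13  13  13  13  18
  4   0   0   0   9   9  11  13  13  20  20  20  24  24  24  24  24

13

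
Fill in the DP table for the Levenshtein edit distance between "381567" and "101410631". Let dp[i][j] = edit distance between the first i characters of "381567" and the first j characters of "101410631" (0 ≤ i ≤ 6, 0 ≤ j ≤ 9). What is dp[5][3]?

4

   ''  1  0  1  4  1  0  6  3  1
''  0  1  2  3  4  5  6  7  8  9
 3  1  1  2  3  4  5  6  7  7  8
 8  2  2  2  3  4  5  6  7  8  8
 1  3  2  3  2  3  4  5  6  7  8
 5  4  3  3  3  3  4  5  6  7  8
 6  5  4  4  4  4  4  5  5  6  7
 7  6  5  5  5  5  5  5  6  6  7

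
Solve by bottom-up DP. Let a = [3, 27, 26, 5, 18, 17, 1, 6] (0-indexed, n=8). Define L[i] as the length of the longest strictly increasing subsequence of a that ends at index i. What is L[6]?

1

   i    0    1    2    3    4    5    6    7
a[i]    3   27   26    5   18   17    1    6
L[i]    1    2    2    2    3    3    1    3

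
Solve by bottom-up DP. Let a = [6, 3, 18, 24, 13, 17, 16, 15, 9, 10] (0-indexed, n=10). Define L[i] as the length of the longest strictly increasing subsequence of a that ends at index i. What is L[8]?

   i    0    1    2    3    4    5    6    7    8    9
a[i]    6    3   18   24   13   17   16   15    9   10
L[i]    1    1    2    3    2    3    3    3    2    3

2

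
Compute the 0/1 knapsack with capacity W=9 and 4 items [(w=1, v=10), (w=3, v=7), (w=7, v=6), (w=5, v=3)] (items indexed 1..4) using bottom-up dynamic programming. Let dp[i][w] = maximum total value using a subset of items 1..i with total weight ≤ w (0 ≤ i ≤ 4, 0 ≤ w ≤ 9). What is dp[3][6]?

17

i\w   0   1   2   3   4   5   6   7   8   9
  0   0   0   0   0   0   0   0   0   0   0
  1   0  10  10  10  10  10  10  10  10  10
  2   0  10  10  10  17  17  17  17  17  17
  3   0  10  10  10  17  17  17  17  17  17
  4   0  10  10  10  17  17  17  17  17  20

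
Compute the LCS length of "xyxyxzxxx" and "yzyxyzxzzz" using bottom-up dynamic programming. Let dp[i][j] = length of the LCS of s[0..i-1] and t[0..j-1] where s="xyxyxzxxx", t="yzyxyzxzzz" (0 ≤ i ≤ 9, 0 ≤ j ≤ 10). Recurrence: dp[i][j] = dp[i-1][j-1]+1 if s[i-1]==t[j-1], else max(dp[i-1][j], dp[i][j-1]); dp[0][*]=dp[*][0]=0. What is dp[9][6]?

   ''  y  z  y  x  y  z  x  z  z  z
''  0  0  0  0  0  0  0  0  0  0  0
 x  0  0  0  0  1  1  1  1  1  1  1
 y  0  1  1  1  1  2  2  2  2  2  2
 x  0  1  1  1  2  2  2  3  3  3  3
 y  0  1  1  2  2  3  3  3  3  3  3
 x  0  1  1  2  3  3  3  4  4  4  4
 z  0  1  2  2  3  3  4  4  5  5  5
 x  0  1  2  2  3  3  4  5  5  5  5
 x  0  1  2  2  3  3  4  5  5  5  5
 x  0  1  2  2  3  3  4  5  5  5  5

4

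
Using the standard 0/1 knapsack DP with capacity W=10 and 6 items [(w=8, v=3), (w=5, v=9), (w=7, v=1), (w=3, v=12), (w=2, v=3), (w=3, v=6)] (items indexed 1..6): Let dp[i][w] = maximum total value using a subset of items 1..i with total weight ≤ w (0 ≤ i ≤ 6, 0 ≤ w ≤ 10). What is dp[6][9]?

21

i\w   0   1   2   3   4   5   6   7   8   9  10
  0   0   0   0   0   0   0   0   0   0   0   0
  1   0   0   0   0   0   0   0   0   3   3   3
  2   0   0   0   0   0   9   9   9   9   9   9
  3   0   0   0   0   0   9   9   9   9   9   9
  4   0   0   0  12  12  12  12  12  21  21  21
  5   0   0   3  12  12  15  15  15  21  21  24
  6   0   0   3  12  12  15  18  18  21  21  24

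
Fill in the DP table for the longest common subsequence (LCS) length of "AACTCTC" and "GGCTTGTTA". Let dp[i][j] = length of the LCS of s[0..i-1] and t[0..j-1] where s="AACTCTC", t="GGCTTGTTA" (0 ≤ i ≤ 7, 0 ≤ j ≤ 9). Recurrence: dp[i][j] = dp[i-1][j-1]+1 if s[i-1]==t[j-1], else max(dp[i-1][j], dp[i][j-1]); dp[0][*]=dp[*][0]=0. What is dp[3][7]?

1

   ''  G  G  C  T  T  G  T  T  A
''  0  0  0  0  0  0  0  0  0  0
 A  0  0  0  0  0  0  0  0  0  1
 A  0  0  0  0  0  0  0  0  0  1
 C  0  0  0  1  1  1  1  1  1  1
 T  0  0  0  1  2  2  2  2  2  2
 C  0  0  0  1  2  2  2  2  2  2
 T  0  0  0  1  2  3  3  3  3  3
 C  0  0  0  1  2  3  3  3  3  3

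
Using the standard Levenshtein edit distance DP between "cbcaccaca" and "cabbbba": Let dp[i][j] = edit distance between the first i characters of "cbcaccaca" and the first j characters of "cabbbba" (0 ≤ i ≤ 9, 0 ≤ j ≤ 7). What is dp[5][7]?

   ''  c  a  b  b  b  b  a
''  0  1  2  3  4  5  6  7
 c  1  0  1  2  3  4  5  6
 b  2  1  1  1  2  3  4  5
 c  3  2  2  2  2  3  4  5
 a  4  3  2  3  3  3  4  4
 c  5  4  3  3  4  4  4  5
 c  6  5  4  4  4  5  5  5
 a  7  6  5  5  5  5  6  5
 c  8  7  6  6  6  6  6  6
 a  9  8  7  7  7  7  7  6

5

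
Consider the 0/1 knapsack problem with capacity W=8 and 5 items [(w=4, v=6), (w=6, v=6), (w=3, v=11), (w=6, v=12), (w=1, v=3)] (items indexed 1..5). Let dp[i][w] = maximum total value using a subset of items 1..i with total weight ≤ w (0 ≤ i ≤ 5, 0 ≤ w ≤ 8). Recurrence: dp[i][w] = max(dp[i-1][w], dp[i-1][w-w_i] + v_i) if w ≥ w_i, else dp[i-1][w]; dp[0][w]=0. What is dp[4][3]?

i\w   0   1   2   3   4   5   6   7   8
  0   0   0   0   0   0   0   0   0   0
  1   0   0   0   0   6   6   6   6   6
  2   0   0   0   0   6   6   6   6   6
  3   0   0   0  11  11  11  11  17  17
  4   0   0   0  11  11  11  12  17  17
  5   0   3   3  11  14  14  14  17  20

11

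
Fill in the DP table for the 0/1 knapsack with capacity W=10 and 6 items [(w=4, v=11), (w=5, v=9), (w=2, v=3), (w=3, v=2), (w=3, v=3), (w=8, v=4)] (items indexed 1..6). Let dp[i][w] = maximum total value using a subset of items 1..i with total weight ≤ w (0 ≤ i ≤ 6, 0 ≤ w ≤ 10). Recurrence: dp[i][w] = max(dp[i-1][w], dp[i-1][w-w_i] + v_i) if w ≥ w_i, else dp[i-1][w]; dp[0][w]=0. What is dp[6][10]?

20

i\w   0   1   2   3   4   5   6   7   8   9  10
  0   0   0   0   0   0   0   0   0   0   0   0
  1   0   0   0   0  11  11  11  11  11  11  11
  2   0   0   0   0  11  11  11  11  11  20  20
  3   0   0   3   3  11  11  14  14  14  20  20
  4   0   0   3   3  11  11  14  14  14  20  20
  5   0   0   3   3  11  11  14  14  14  20  20
  6   0   0   3   3  11  11  14  14  14  20  20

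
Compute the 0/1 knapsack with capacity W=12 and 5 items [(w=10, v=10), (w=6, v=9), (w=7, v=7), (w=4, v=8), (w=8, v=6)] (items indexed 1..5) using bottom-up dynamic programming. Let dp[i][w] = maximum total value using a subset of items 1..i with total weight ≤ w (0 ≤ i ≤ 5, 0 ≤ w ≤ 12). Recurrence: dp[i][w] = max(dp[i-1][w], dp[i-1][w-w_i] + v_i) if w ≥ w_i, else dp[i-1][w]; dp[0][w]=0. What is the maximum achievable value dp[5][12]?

17

i\w   0   1   2   3   4   5   6   7   8   9  10  11  12
  0   0   0   0   0   0   0   0   0   0   0   0   0   0
  1   0   0   0   0   0   0   0   0   0   0  10  10  10
  2   0   0   0   0   0   0   9   9   9   9  10  10  10
  3   0   0   0   0   0   0   9   9   9   9  10  10  10
  4   0   0   0   0   8   8   9   9   9   9  17  17  17
  5   0   0   0   0   8   8   9   9   9   9  17  17  17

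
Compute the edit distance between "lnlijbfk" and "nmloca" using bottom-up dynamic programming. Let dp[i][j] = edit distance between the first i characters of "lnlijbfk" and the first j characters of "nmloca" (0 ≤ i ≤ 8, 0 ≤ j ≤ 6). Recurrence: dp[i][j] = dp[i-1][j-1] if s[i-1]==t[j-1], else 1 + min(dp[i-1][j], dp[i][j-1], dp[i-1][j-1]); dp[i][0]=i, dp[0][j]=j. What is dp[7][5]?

   ''  n  m  l  o  c  a
''  0  1  2  3  4  5  6
 l  1  1  2  2  3  4  5
 n  2  1  2  3  3  4  5
 l  3  2  2  2  3  4  5
 i  4  3  3  3  3  4  5
 j  5  4  4  4  4  4  5
 b  6  5  5  5  5  5  5
 f  7  6  6  6  6  6  6
 k  8  7  7  7  7  7  7

6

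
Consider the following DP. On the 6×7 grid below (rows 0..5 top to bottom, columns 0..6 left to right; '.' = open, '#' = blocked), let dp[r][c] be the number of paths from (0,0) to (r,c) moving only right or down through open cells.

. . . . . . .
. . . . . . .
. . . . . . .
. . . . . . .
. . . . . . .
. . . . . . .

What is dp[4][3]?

r\c   0   1   2   3   4   5   6
  0   1   1   1   1   1   1   1
  1   1   2   3   4   5   6   7
  2   1   3   6  10  15  21  28
  3   1   4  10  20  35  56  84
  4   1   5  15  35  70 126 210
  5   1   6  21  56 126 252 462

35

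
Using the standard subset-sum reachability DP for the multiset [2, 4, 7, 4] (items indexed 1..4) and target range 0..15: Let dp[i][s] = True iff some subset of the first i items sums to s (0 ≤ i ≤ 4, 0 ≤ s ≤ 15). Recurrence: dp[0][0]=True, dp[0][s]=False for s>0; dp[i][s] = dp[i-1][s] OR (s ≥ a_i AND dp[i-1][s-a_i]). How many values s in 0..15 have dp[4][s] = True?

i\s   0   1   2   3   4   5   6   7   8   9  10  11  12  13  14  15
  0   T   F   F   F   F   F   F   F   F   F   F   F   F   F   F   F
  1   T   F   T   F   F   F   F   F   F   F   F   F   F   F   F   F
  2   T   F   T   F   T   F   T   F   F   F   F   F   F   F   F   F
  3   T   F   T   F   T   F   T   T   F   T   F   T   F   T   F   F
  4   T   F   T   F   T   F   T   T   T   T   T   T   F   T   F   T

11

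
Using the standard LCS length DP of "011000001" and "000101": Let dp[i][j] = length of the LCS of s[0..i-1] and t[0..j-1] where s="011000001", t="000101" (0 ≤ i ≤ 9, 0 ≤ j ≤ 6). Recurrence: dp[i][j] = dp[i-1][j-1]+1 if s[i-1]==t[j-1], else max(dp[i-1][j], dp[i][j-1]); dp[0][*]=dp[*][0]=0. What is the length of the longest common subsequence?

5

   ''  0  0  0  1  0  1
''  0  0  0  0  0  0  0
 0  0  1  1  1  1  1  1
 1  0  1  1  1  2  2  2
 1  0  1  1  1  2  2  3
 0  0  1  2  2  2  3  3
 0  0  1  2  3  3  3  3
 0  0  1  2  3  3  4  4
 0  0  1  2  3  3  4  4
 0  0  1  2  3  3  4  4
 1  0  1  2  3  4  4  5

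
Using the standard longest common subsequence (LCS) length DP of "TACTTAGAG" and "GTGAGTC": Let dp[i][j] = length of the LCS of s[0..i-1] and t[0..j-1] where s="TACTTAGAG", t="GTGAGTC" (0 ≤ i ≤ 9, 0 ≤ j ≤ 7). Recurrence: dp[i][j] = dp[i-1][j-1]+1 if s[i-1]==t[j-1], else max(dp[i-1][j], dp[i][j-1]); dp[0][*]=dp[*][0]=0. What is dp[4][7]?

   ''  G  T  G  A  G  T  C
''  0  0  0  0  0  0  0  0
 T  0  0  1  1  1  1  1  1
 A  0  0  1  1  2  2  2  2
 C  0  0  1  1  2  2  2  3
 T  0  0  1  1  2  2  3  3
 T  0  0  1  1  2  2  3  3
 A  0  0  1  1  2  2  3  3
 G  0  1  1  2  2  3  3  3
 A  0  1  1  2  3  3  3  3
 G  0  1  1  2  3  4  4  4

3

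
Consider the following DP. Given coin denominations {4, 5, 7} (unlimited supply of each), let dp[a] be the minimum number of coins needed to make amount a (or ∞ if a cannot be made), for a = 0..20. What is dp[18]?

3

 a  0  1  2  3  4  5  6  7  8  9 10 11 12 13 14 15 16 17 18 19 20
dp  0  -  -  -  1  1  -  1  2  2  2  2  2  3  2  3  3  3  3  3  4
(- denotes ∞ / unreachable)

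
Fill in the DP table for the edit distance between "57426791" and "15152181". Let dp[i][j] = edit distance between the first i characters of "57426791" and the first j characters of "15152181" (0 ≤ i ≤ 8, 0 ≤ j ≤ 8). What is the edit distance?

6

   ''  1  5  1  5  2  1  8  1
''  0  1  2  3  4  5  6  7  8
 5  1  1  1  2  3  4  5  6  7
 7  2  2  2  2  3  4  5  6  7
 4  3  3  3  3  3  4  5  6  7
 2  4  4  4  4  4  3  4  5  6
 6  5  5  5  5  5  4  4  5  6
 7  6  6  6  6  6  5  5  5  6
 9  7  7  7  7  7  6  6  6  6
 1  8  7  8  7  8  7  6  7  6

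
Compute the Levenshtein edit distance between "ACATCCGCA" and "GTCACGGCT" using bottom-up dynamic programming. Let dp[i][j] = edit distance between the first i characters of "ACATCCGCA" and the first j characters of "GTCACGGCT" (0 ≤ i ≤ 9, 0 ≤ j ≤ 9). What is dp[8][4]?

6

   ''  G  T  C  A  C  G  G  C  T
''  0  1  2  3  4  5  6  7  8  9
 A  1  1  2  3  3  4  5  6  7  8
 C  2  2  2  2  3  3  4  5  6  7
 A  3  3  3  3  2  3  4  5  6  7
 T  4  4  3  4  3  3  4  5  6  6
 C  5  5  4  3  4  3  4  5  5  6
 C  6  6  5  4  4  4  4  5  5  6
 G  7  6  6  5  5  5  4  4  5  6
 C  8  7  7  6  6  5  5  5  4  5
 A  9  8  8  7  6  6  6  6  5  5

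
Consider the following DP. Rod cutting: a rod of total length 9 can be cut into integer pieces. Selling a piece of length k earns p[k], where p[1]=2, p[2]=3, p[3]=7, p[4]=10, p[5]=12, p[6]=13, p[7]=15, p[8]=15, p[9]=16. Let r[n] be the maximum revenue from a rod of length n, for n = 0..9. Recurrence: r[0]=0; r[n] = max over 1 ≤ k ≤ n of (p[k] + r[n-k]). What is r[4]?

10

   n    0    1    2    3    4    5    6    7    8    9
r[n]    0    2    4    7   10   12   14   17   20   22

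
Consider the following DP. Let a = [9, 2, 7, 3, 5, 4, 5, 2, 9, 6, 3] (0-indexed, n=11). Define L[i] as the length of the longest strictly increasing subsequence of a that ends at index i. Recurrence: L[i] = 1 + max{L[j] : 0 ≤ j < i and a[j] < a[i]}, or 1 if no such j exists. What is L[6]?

4

   i    0    1    2    3    4    5    6    7    8    9   10
a[i]    9    2    7    3    5    4    5    2    9    6    3
L[i]    1    1    2    2    3    3    4    1    5    5    2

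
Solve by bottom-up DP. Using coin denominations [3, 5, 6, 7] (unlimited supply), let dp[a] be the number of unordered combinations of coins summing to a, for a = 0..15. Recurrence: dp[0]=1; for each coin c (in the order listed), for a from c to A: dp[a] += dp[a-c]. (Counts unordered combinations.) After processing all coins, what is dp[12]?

after  coin     0     1     2     3     4     5     6     7     8     9    10    11    12    13    14    15
          3     1     0     0     1     0     0     1     0     0     1     0     0     1     0     0     1
          5     1     0     0     1     0     1     1     0     1     1     1     1     1     1     1     2
          6     1     0     0     1     0     1     2     0     1     2     1     2     3     1     2     4
          7     1     0     0     1     0     1     2     1     1     2     2     2     4     3     3     5

4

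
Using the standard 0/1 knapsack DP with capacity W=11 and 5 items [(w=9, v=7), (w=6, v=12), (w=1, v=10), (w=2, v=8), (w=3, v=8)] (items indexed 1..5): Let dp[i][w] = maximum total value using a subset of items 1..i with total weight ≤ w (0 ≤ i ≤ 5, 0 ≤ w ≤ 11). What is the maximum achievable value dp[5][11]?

30

i\w   0   1   2   3   4   5   6   7   8   9  10  11
  0   0   0   0   0   0   0   0   0   0   0   0   0
  1   0   0   0   0   0   0   0   0   0   7   7   7
  2   0   0   0   0   0   0  12  12  12  12  12  12
  3   0  10  10  10  10  10  12  22  22  22  22  22
  4   0  10  10  18  18  18  18  22  22  30  30  30
  5   0  10  10  18  18  18  26  26  26  30  30  30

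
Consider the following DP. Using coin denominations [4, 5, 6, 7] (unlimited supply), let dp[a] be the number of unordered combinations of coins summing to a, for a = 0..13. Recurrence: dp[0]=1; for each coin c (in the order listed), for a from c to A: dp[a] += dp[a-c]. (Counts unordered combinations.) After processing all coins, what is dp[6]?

after  coin     0     1     2     3     4     5     6     7     8     9    10    11    12    13
          4     1     0     0     0     1     0     0     0     1     0     0     0     1     0
          5     1     0     0     0     1     1     0     0     1     1     1     0     1     1
          6     1     0     0     0     1     1     1     0     1     1     2     1     2     1
          7     1     0     0     0     1     1     1     1     1     1     2     2     3     2

1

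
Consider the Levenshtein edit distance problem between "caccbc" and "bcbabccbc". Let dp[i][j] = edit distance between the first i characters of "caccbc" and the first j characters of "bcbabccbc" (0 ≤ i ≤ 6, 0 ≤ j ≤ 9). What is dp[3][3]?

   ''  b  c  b  a  b  c  c  b  c
''  0  1  2  3  4  5  6  7  8  9
 c  1  1  1  2  3  4  5  6  7  8
 a  2  2  2  2  2  3  4  5  6  7
 c  3  3  2  3  3  3  3  4  5  6
 c  4  4  3  3  4  4  3  3  4  5
 b  5  4  4  3  4  4  4  4  3  4
 c  6  5  4  4  4  5  4  4  4  3

3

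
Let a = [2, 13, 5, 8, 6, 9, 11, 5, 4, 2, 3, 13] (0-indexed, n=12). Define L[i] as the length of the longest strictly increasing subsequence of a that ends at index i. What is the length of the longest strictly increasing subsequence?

   i    0    1    2    3    4    5    6    7    8    9   10   11
a[i]    2   13    5    8    6    9   11    5    4    2    3   13
L[i]    1    2    2    3    3    4    5    2    2    1    2    6

6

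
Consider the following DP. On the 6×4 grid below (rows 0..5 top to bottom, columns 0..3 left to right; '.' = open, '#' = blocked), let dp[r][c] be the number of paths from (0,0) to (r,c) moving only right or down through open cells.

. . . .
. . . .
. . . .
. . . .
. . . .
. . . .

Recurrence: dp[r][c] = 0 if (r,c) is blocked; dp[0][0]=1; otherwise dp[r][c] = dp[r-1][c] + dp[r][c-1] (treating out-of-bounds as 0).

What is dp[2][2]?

r\c   0   1   2   3
  0   1   1   1   1
  1   1   2   3   4
  2   1   3   6  10
  3   1   4  10  20
  4   1   5  15  35
  5   1   6  21  56

6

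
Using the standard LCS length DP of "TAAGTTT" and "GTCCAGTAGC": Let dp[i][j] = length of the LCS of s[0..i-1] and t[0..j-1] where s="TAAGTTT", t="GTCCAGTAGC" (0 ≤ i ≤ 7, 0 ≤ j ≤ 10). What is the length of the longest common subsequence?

4

   ''  G  T  C  C  A  G  T  A  G  C
''  0  0  0  0  0  0  0  0  0  0  0
 T  0  0  1  1  1  1  1  1  1  1  1
 A  0  0  1  1  1  2  2  2  2  2  2
 A  0  0  1  1  1  2  2  2  3  3  3
 G  0  1  1  1  1  2  3  3  3  4  4
 T  0  1  2  2  2  2  3  4  4  4  4
 T  0  1  2  2  2  2  3  4  4  4  4
 T  0  1  2  2  2  2  3  4  4  4  4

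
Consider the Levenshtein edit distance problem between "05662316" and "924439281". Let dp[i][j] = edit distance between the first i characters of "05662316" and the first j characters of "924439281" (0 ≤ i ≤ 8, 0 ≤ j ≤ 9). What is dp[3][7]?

7

   ''  9  2  4  4  3  9  2  8  1
''  0  1  2  3  4  5  6  7  8  9
 0  1  1  2  3  4  5  6  7  8  9
 5  2  2  2  3  4  5  6  7  8  9
 6  3  3  3  3  4  5  6  7  8  9
 6  4  4  4  4  4  5  6  7  8  9
 2  5  5  4  5  5  5  6  6  7  8
 3  6  6  5  5  6  5  6  7  7  8
 1  7  7  6  6  6  6  6  7  8  7
 6  8  8  7  7  7  7  7  7  8  8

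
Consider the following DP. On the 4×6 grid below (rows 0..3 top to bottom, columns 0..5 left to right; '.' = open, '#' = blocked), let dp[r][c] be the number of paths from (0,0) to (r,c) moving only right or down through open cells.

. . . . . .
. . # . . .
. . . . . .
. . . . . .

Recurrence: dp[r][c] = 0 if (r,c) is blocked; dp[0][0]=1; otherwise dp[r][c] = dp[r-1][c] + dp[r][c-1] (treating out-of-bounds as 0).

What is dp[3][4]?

17

r\c   0   1   2   3   4   5
  0   1   1   1   1   1   1
  1   1   2   0   1   2   3
  2   1   3   3   4   6   9
  3   1   4   7  11  17  26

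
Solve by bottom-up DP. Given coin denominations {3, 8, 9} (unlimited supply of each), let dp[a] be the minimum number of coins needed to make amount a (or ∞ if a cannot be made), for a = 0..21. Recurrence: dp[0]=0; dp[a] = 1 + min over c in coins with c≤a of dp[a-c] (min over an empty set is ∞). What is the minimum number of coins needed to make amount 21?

3

 a  0  1  2  3  4  5  6  7  8  9 10 11 12 13 14 15 16 17 18 19 20 21
dp  0  -  -  1  -  -  2  -  1  1  -  2  2  -  3  3  2  2  2  3  3  3
(- denotes ∞ / unreachable)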